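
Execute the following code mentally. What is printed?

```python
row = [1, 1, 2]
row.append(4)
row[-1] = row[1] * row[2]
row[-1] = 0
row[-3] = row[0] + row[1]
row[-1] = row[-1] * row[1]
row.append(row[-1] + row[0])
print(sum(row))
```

6

append 4 → [1, 1, 2, 4]
row[-1] = row[1]*row[2] = 1*2 = 2 → [1, 1, 2, 2]
row[-1] = 0 → [1, 1, 2, 0]
row[-3] = row[0]+row[1] = 1+1 = 2 → [1, 2, 2, 0]
row[-1] = row[-1]*row[1] = 0*2 = 0 → [1, 2, 2, 0]
append row[-1]+row[0] = 0+1 = 1 → [1, 2, 2, 0, 1]
sum = 6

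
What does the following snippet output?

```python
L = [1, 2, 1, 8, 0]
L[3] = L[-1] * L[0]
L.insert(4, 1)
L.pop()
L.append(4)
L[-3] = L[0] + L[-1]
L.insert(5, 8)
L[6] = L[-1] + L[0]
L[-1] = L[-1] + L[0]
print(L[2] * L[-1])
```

6

L[3] = L[-1]*L[0] = 0*1 = 0 → [1, 2, 1, 0, 0]
insert 1 at 4 → [1, 2, 1, 0, 1, 0]
pop() removes 0 → [1, 2, 1, 0, 1]
append 4 → [1, 2, 1, 0, 1, 4]
L[-3] = L[0]+L[-1] = 1+4 = 5 → [1, 2, 1, 5, 1, 4]
insert 8 at 5 → [1, 2, 1, 5, 1, 8, 4]
L[6] = L[-1]+L[0] = 4+1 = 5 → [1, 2, 1, 5, 1, 8, 5]
L[-1] = L[-1]+L[0] = 5+1 = 6 → [1, 2, 1, 5, 1, 8, 6]
L[2]*L[-1] = 1*6 = 6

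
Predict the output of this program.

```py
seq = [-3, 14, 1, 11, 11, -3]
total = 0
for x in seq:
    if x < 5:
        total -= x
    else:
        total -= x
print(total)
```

-31

x=-3: <5, total = 0-(-3) = 3
x=14: not <5, total = 3-14 = -11
x=1: <5, total = (-11)-1 = -12
x=11: not <5, total = (-12)-11 = -23
x=11: not <5, total = (-23)-11 = -34
x=-3: <5, total = (-34)-(-3) = -31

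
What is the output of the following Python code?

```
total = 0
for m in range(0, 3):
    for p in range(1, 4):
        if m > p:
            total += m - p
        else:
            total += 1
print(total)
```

9

m=0,p=1: not 0>1, total = 0+1 = 1
m=0,p=2: not 0>2, total = 1+1 = 2
m=0,p=3: not 0>3, total = 2+1 = 3
m=1,p=1: not 1>1, total = 3+1 = 4
m=1,p=2: not 1>2, total = 4+1 = 5
m=1,p=3: not 1>3, total = 5+1 = 6
m=2,p=1: 2>1, total = 6+1 = 7
m=2,p=2: not 2>2, total = 7+1 = 8
m=2,p=3: not 2>3, total = 8+1 = 9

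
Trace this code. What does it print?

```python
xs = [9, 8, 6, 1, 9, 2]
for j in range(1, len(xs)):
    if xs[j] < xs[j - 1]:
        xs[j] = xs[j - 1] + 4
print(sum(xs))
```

j=1: 8<9, xs[1] = 9+4 = 13 → [9, 13, 6, 1, 9, 2]
j=2: 6<13, xs[2] = 13+4 = 17 → [9, 13, 17, 1, 9, 2]
j=3: 1<17, xs[3] = 17+4 = 21 → [9, 13, 17, 21, 9, 2]
j=4: 9<21, xs[4] = 21+4 = 25 → [9, 13, 17, 21, 25, 2]
j=5: 2<25, xs[5] = 25+4 = 29 → [9, 13, 17, 21, 25, 29]
sum = 114

114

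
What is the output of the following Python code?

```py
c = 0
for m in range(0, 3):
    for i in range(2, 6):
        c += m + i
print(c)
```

54

m=0,i=2: c = 0+2 = 2
m=0,i=3: c = 2+3 = 5
m=0,i=4: c = 5+4 = 9
m=0,i=5: c = 9+5 = 14
m=1,i=2: c = 14+3 = 17
m=1,i=3: c = 17+4 = 21
m=1,i=4: c = 21+5 = 26
m=1,i=5: c = 26+6 = 32
m=2,i=2: c = 32+4 = 36
m=2,i=3: c = 36+5 = 41
m=2,i=4: c = 41+6 = 47
m=2,i=5: c = 47+7 = 54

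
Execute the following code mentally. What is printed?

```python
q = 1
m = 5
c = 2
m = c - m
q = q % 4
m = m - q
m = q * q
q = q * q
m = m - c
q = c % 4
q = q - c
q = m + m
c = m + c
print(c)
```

m = 2-5 = -3
q = 1%4 = 1
m = (-3)-1 = -4
m = 1*1 = 1
q = 1*1 = 1
m = 1-2 = -1
q = 2%4 = 2
q = 2-2 = 0
q = (-1)+(-1) = -2
c = (-1)+2 = 1

1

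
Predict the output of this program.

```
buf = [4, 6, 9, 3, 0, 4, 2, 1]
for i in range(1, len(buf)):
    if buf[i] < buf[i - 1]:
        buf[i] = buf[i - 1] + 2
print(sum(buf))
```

i=1: 6>=4, unchanged → [4, 6, 9, 3, 0, 4, 2, 1]
i=2: 9>=6, unchanged → [4, 6, 9, 3, 0, 4, 2, 1]
i=3: 3<9, buf[3] = 9+2 = 11 → [4, 6, 9, 11, 0, 4, 2, 1]
i=4: 0<11, buf[4] = 11+2 = 13 → [4, 6, 9, 11, 13, 4, 2, 1]
i=5: 4<13, buf[5] = 13+2 = 15 → [4, 6, 9, 11, 13, 15, 2, 1]
i=6: 2<15, buf[6] = 15+2 = 17 → [4, 6, 9, 11, 13, 15, 17, 1]
i=7: 1<17, buf[7] = 17+2 = 19 → [4, 6, 9, 11, 13, 15, 17, 19]
sum = 94

94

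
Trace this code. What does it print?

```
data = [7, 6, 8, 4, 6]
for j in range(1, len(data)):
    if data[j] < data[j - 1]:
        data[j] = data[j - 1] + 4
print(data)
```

[7, 11, 15, 19, 23]

j=1: 6<7, data[1] = 7+4 = 11 → [7, 11, 8, 4, 6]
j=2: 8<11, data[2] = 11+4 = 15 → [7, 11, 15, 4, 6]
j=3: 4<15, data[3] = 15+4 = 19 → [7, 11, 15, 19, 6]
j=4: 6<19, data[4] = 19+4 = 23 → [7, 11, 15, 19, 23]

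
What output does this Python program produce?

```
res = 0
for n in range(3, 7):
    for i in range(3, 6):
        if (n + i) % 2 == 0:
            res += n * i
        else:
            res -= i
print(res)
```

n=3,i=3: even sum, res = 0+9 = 9
n=3,i=4: odd sum, res = 9-4 = 5
n=3,i=5: even sum, res = 5+15 = 20
n=4,i=3: odd sum, res = 20-3 = 17
n=4,i=4: even sum, res = 17+16 = 33
n=4,i=5: odd sum, res = 33-5 = 28
n=5,i=3: even sum, res = 28+15 = 43
n=5,i=4: odd sum, res = 43-4 = 39
n=5,i=5: even sum, res = 39+25 = 64
n=6,i=3: odd sum, res = 64-3 = 61
n=6,i=4: even sum, res = 61+24 = 85
n=6,i=5: odd sum, res = 85-5 = 80

80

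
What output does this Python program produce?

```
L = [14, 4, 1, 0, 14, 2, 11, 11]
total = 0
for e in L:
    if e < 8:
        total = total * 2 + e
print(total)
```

e=14: not <8
e=4: <8, total = 0*2+4 = 4
e=1: <8, total = 4*2+1 = 9
e=0: <8, total = 9*2+0 = 18
e=14: not <8
e=2: <8, total = 18*2+2 = 38
e=11: not <8
e=11: not <8

38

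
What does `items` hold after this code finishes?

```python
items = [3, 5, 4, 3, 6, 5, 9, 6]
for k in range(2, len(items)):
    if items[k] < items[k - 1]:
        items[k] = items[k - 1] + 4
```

k=2: 4<5, items[2] = 5+4 = 9 → [3, 5, 9, 3, 6, 5, 9, 6]
k=3: 3<9, items[3] = 9+4 = 13 → [3, 5, 9, 13, 6, 5, 9, 6]
k=4: 6<13, items[4] = 13+4 = 17 → [3, 5, 9, 13, 17, 5, 9, 6]
k=5: 5<17, items[5] = 17+4 = 21 → [3, 5, 9, 13, 17, 21, 9, 6]
k=6: 9<21, items[6] = 21+4 = 25 → [3, 5, 9, 13, 17, 21, 25, 6]
k=7: 6<25, items[7] = 25+4 = 29 → [3, 5, 9, 13, 17, 21, 25, 29]

[3, 5, 9, 13, 17, 21, 25, 29]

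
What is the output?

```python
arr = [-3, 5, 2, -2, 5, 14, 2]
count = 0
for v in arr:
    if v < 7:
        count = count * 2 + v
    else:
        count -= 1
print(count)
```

v=-3: <7, count = 0*2+(-3) = -3
v=5: <7, count = (-3)*2+5 = -1
v=2: <7, count = (-1)*2+2 = 0
v=-2: <7, count = 0*2+(-2) = -2
v=5: <7, count = (-2)*2+5 = 1
v=14: not <7, count = 1-1 = 0
v=2: <7, count = 0*2+2 = 2

2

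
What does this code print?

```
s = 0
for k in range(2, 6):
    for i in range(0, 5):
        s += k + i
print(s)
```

k=2,i=0: s = 0+2 = 2
k=2,i=1: s = 2+3 = 5
k=2,i=2: s = 5+4 = 9
k=2,i=3: s = 9+5 = 14
k=2,i=4: s = 14+6 = 20
k=3,i=0: s = 20+3 = 23
k=3,i=1: s = 23+4 = 27
k=3,i=2: s = 27+5 = 32
k=3,i=3: s = 32+6 = 38
k=3,i=4: s = 38+7 = 45
k=4,i=0: s = 45+4 = 49
k=4,i=1: s = 49+5 = 54
k=4,i=2: s = 54+6 = 60
k=4,i=3: s = 60+7 = 67
k=4,i=4: s = 67+8 = 75
k=5,i=0: s = 75+5 = 80
k=5,i=1: s = 80+6 = 86
k=5,i=2: s = 86+7 = 93
k=5,i=3: s = 93+8 = 101
k=5,i=4: s = 101+9 = 110

110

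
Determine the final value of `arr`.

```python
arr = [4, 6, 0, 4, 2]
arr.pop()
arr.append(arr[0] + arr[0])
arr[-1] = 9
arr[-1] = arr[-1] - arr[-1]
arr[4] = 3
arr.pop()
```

pop() removes 2 → [4, 6, 0, 4]
append arr[0]+arr[0] = 4+4 = 8 → [4, 6, 0, 4, 8]
arr[-1] = 9 → [4, 6, 0, 4, 9]
arr[-1] = arr[-1]-arr[-1] = 9-9 = 0 → [4, 6, 0, 4, 0]
arr[4] = 3 → [4, 6, 0, 4, 3]
pop() removes 3 → [4, 6, 0, 4]

[4, 6, 0, 4]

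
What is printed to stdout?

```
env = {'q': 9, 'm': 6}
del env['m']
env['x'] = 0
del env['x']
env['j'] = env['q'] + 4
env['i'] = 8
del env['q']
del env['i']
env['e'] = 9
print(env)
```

del 'm' → {'q': 9}
env['x'] = 0 → {'q': 9, 'x': 0}
del 'x' → {'q': 9}
env['j'] = env['q']+4 = 13 → {'q': 9, 'j': 13}
env['i'] = 8 → {'q': 9, 'j': 13, 'i': 8}
del 'q' → {'j': 13, 'i': 8}
del 'i' → {'j': 13}
env['e'] = 9 → {'j': 13, 'e': 9}

{'j': 13, 'e': 9}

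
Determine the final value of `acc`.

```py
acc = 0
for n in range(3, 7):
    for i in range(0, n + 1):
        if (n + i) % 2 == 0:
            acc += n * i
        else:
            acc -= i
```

132

n=3,i=0: odd sum, acc = 0-0 = 0
n=3,i=1: even sum, acc = 0+3 = 3
n=3,i=2: odd sum, acc = 3-2 = 1
n=3,i=3: even sum, acc = 1+9 = 10
n=4,i=0: even sum, acc = 10+0 = 10
n=4,i=1: odd sum, acc = 10-1 = 9
n=4,i=2: even sum, acc = 9+8 = 17
n=4,i=3: odd sum, acc = 17-3 = 14
n=4,i=4: even sum, acc = 14+16 = 30
n=5,i=0: odd sum, acc = 30-0 = 30
n=5,i=1: even sum, acc = 30+5 = 35
n=5,i=2: odd sum, acc = 35-2 = 33
n=5,i=3: even sum, acc = 33+15 = 48
n=5,i=4: odd sum, acc = 48-4 = 44
n=5,i=5: even sum, acc = 44+25 = 69
n=6,i=0: even sum, acc = 69+0 = 69
n=6,i=1: odd sum, acc = 69-1 = 68
n=6,i=2: even sum, acc = 68+12 = 80
n=6,i=3: odd sum, acc = 80-3 = 77
n=6,i=4: even sum, acc = 77+24 = 101
n=6,i=5: odd sum, acc = 101-5 = 96
n=6,i=6: even sum, acc = 96+36 = 132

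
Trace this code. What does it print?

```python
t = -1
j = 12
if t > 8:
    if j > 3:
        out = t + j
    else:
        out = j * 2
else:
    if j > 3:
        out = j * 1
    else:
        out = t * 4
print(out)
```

12

t=-1, j=12
t > 8 is False; j > 3 is True
→ out = j * 1 = 12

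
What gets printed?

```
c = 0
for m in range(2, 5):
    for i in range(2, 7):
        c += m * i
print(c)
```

m=2,i=2: c = 0+4 = 4
m=2,i=3: c = 4+6 = 10
m=2,i=4: c = 10+8 = 18
m=2,i=5: c = 18+10 = 28
m=2,i=6: c = 28+12 = 40
m=3,i=2: c = 40+6 = 46
m=3,i=3: c = 46+9 = 55
m=3,i=4: c = 55+12 = 67
m=3,i=5: c = 67+15 = 82
m=3,i=6: c = 82+18 = 100
m=4,i=2: c = 100+8 = 108
m=4,i=3: c = 108+12 = 120
m=4,i=4: c = 120+16 = 136
m=4,i=5: c = 136+20 = 156
m=4,i=6: c = 156+24 = 180

180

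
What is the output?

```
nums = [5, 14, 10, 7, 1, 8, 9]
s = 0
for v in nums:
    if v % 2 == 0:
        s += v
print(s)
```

v=5: not even
v=14: even, s = 0+14 = 14
v=10: even, s = 14+10 = 24
v=7: not even
v=1: not even
v=8: even, s = 24+8 = 32
v=9: not even

32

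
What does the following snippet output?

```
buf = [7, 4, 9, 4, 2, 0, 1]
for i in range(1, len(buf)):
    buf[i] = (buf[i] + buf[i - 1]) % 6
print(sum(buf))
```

i=1: buf[1] = (4+7)%6 = 5 → [7, 5, 9, 4, 2, 0, 1]
i=2: buf[2] = (9+5)%6 = 2 → [7, 5, 2, 4, 2, 0, 1]
i=3: buf[3] = (4+2)%6 = 0 → [7, 5, 2, 0, 2, 0, 1]
i=4: buf[4] = (2+0)%6 = 2 → [7, 5, 2, 0, 2, 0, 1]
i=5: buf[5] = (0+2)%6 = 2 → [7, 5, 2, 0, 2, 2, 1]
i=6: buf[6] = (1+2)%6 = 3 → [7, 5, 2, 0, 2, 2, 3]
sum = 21

21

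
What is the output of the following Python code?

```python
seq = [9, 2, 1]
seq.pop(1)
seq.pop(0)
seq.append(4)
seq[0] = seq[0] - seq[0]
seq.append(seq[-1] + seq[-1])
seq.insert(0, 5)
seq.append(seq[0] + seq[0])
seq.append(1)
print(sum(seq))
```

pop(1) removes 2 → [9, 1]
pop(0) removes 9 → [1]
append 4 → [1, 4]
seq[0] = seq[0]-seq[0] = 1-1 = 0 → [0, 4]
append seq[-1]+seq[-1] = 4+4 = 8 → [0, 4, 8]
insert 5 at 0 → [5, 0, 4, 8]
append seq[0]+seq[0] = 5+5 = 10 → [5, 0, 4, 8, 10]
append 1 → [5, 0, 4, 8, 10, 1]
sum = 28

28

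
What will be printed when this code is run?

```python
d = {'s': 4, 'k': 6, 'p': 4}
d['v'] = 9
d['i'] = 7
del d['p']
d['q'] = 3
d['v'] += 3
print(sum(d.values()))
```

32

d['v'] = 9 → {'s': 4, 'k': 6, 'p': 4, 'v': 9}
d['i'] = 7 → {'s': 4, 'k': 6, 'p': 4, 'v': 9, 'i': 7}
del 'p' → {'s': 4, 'k': 6, 'v': 9, 'i': 7}
d['q'] = 3 → {'s': 4, 'k': 6, 'v': 9, 'i': 7, 'q': 3}
d['v'] = 9+3 = 12 → {'s': 4, 'k': 6, 'v': 12, 'i': 7, 'q': 3}
sum of values = 32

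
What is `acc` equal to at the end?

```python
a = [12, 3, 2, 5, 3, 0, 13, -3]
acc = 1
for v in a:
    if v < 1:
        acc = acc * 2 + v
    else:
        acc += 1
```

v=12: not <1, acc = 1+1 = 2
v=3: not <1, acc = 2+1 = 3
v=2: not <1, acc = 3+1 = 4
v=5: not <1, acc = 4+1 = 5
v=3: not <1, acc = 5+1 = 6
v=0: <1, acc = 6*2+0 = 12
v=13: not <1, acc = 12+1 = 13
v=-3: <1, acc = 13*2+(-3) = 23

23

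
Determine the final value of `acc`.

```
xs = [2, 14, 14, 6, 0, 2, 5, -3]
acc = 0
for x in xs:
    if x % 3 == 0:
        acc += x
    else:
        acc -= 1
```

-2

x=2: not %3==0, acc = 0-1 = -1
x=14: not %3==0, acc = (-1)-1 = -2
x=14: not %3==0, acc = (-2)-1 = -3
x=6: %3==0, acc = (-3)+6 = 3
x=0: %3==0, acc = 3+0 = 3
x=2: not %3==0, acc = 3-1 = 2
x=5: not %3==0, acc = 2-1 = 1
x=-3: %3==0, acc = 1+(-3) = -2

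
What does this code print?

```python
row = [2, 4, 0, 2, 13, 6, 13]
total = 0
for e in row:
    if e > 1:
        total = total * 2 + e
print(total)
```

221

e=2: >1, total = 0*2+2 = 2
e=4: >1, total = 2*2+4 = 8
e=0: not >1
e=2: >1, total = 8*2+2 = 18
e=13: >1, total = 18*2+13 = 49
e=6: >1, total = 49*2+6 = 104
e=13: >1, total = 104*2+13 = 221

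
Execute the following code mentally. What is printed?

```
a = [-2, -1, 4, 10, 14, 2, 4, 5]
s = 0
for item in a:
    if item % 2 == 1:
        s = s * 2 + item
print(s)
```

3

item=-2: not odd
item=-1: odd, s = 0*2+(-1) = -1
item=4: not odd
item=10: not odd
item=14: not odd
item=2: not odd
item=4: not odd
item=5: odd, s = (-1)*2+5 = 3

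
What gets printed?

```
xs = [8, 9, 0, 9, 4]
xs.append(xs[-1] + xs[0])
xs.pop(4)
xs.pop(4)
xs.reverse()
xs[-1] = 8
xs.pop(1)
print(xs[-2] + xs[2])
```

17

append xs[-1]+xs[0] = 4+8 = 12 → [8, 9, 0, 9, 4, 12]
pop(4) removes 4 → [8, 9, 0, 9, 12]
pop(4) removes 12 → [8, 9, 0, 9]
reverse → [9, 0, 9, 8]
xs[-1] = 8 → [9, 0, 9, 8]
pop(1) removes 0 → [9, 9, 8]
xs[-2]+xs[2] = 9+8 = 17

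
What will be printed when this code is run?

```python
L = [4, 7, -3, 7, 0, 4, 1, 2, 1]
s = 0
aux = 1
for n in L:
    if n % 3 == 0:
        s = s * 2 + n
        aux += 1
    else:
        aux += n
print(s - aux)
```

-35

n=4: not %3==0; aux=5
n=7: not %3==0; aux=12
n=-3: %3==0, s = 0*2+(-3) = -3; aux=13
n=7: not %3==0; aux=20
n=0: %3==0, s = (-3)*2+0 = -6; aux=21
n=4: not %3==0; aux=25
n=1: not %3==0; aux=26
n=2: not %3==0; aux=28
n=1: not %3==0; aux=29
s-aux = (-6)-29 = -35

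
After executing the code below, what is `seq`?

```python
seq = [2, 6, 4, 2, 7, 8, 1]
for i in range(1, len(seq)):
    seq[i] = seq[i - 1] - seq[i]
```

i=1: seq[1] = 2-6 = -4 → [2, -4, 4, 2, 7, 8, 1]
i=2: seq[2] = (-4)-4 = -8 → [2, -4, -8, 2, 7, 8, 1]
i=3: seq[3] = (-8)-2 = -10 → [2, -4, -8, -10, 7, 8, 1]
i=4: seq[4] = (-10)-7 = -17 → [2, -4, -8, -10, -17, 8, 1]
i=5: seq[5] = (-17)-8 = -25 → [2, -4, -8, -10, -17, -25, 1]
i=6: seq[6] = (-25)-1 = -26 → [2, -4, -8, -10, -17, -25, -26]

[2, -4, -8, -10, -17, -25, -26]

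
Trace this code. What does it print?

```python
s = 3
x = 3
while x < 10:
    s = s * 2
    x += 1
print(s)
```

x=3: s = 3*2 = 6
x=4: s = 6*2 = 12
x=5: s = 12*2 = 24
x=6: s = 24*2 = 48
x=7: s = 48*2 = 96
x=8: s = 96*2 = 192
x=9: s = 192*2 = 384

384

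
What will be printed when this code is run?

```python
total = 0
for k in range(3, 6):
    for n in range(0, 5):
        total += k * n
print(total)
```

120

k=3,n=0: total = 0+0 = 0
k=3,n=1: total = 0+3 = 3
k=3,n=2: total = 3+6 = 9
k=3,n=3: total = 9+9 = 18
k=3,n=4: total = 18+12 = 30
k=4,n=0: total = 30+0 = 30
k=4,n=1: total = 30+4 = 34
k=4,n=2: total = 34+8 = 42
k=4,n=3: total = 42+12 = 54
k=4,n=4: total = 54+16 = 70
k=5,n=0: total = 70+0 = 70
k=5,n=1: total = 70+5 = 75
k=5,n=2: total = 75+10 = 85
k=5,n=3: total = 85+15 = 100
k=5,n=4: total = 100+20 = 120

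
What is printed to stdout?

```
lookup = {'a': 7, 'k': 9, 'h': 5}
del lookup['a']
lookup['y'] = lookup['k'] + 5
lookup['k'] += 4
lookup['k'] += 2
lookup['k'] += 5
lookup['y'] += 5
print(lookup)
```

del 'a' → {'k': 9, 'h': 5}
lookup['y'] = lookup['k']+5 = 14 → {'k': 9, 'h': 5, 'y': 14}
lookup['k'] = 9+4 = 13 → {'k': 13, 'h': 5, 'y': 14}
lookup['k'] = 13+2 = 15 → {'k': 15, 'h': 5, 'y': 14}
lookup['k'] = 15+5 = 20 → {'k': 20, 'h': 5, 'y': 14}
lookup['y'] = 14+5 = 19 → {'k': 20, 'h': 5, 'y': 19}

{'k': 20, 'h': 5, 'y': 19}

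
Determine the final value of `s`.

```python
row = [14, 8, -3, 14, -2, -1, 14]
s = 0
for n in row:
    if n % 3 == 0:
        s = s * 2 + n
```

n=14: not %3==0
n=8: not %3==0
n=-3: %3==0, s = 0*2+(-3) = -3
n=14: not %3==0
n=-2: not %3==0
n=-1: not %3==0
n=14: not %3==0

-3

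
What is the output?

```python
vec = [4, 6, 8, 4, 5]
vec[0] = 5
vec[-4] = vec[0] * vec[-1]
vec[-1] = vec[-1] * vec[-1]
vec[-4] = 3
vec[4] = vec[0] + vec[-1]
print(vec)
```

[5, 3, 8, 4, 30]

vec[0] = 5 → [5, 6, 8, 4, 5]
vec[-4] = vec[0]*vec[-1] = 5*5 = 25 → [5, 25, 8, 4, 5]
vec[-1] = vec[-1]*vec[-1] = 5*5 = 25 → [5, 25, 8, 4, 25]
vec[-4] = 3 → [5, 3, 8, 4, 25]
vec[4] = vec[0]+vec[-1] = 5+25 = 30 → [5, 3, 8, 4, 30]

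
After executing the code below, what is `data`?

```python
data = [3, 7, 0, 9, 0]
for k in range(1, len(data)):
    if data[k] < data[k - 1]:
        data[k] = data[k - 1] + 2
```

k=1: 7>=3, unchanged → [3, 7, 0, 9, 0]
k=2: 0<7, data[2] = 7+2 = 9 → [3, 7, 9, 9, 0]
k=3: 9>=9, unchanged → [3, 7, 9, 9, 0]
k=4: 0<9, data[4] = 9+2 = 11 → [3, 7, 9, 9, 11]

[3, 7, 9, 9, 11]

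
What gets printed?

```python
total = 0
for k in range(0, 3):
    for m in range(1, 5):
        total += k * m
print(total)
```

k=0,m=1: total = 0+0 = 0
k=0,m=2: total = 0+0 = 0
k=0,m=3: total = 0+0 = 0
k=0,m=4: total = 0+0 = 0
k=1,m=1: total = 0+1 = 1
k=1,m=2: total = 1+2 = 3
k=1,m=3: total = 3+3 = 6
k=1,m=4: total = 6+4 = 10
k=2,m=1: total = 10+2 = 12
k=2,m=2: total = 12+4 = 16
k=2,m=3: total = 16+6 = 22
k=2,m=4: total = 22+8 = 30

30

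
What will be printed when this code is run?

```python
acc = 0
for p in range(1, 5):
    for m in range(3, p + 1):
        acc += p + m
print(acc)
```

p=3,m=3: acc = 0+6 = 6
p=4,m=3: acc = 6+7 = 13
p=4,m=4: acc = 13+8 = 21

21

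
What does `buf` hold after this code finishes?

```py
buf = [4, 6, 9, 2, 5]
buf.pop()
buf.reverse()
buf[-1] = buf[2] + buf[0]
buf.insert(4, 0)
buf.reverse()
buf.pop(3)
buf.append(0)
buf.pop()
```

pop() removes 5 → [4, 6, 9, 2]
reverse → [2, 9, 6, 4]
buf[-1] = buf[2]+buf[0] = 6+2 = 8 → [2, 9, 6, 8]
insert 0 at 4 → [2, 9, 6, 8, 0]
reverse → [0, 8, 6, 9, 2]
pop(3) removes 9 → [0, 8, 6, 2]
append 0 → [0, 8, 6, 2, 0]
pop() removes 0 → [0, 8, 6, 2]

[0, 8, 6, 2]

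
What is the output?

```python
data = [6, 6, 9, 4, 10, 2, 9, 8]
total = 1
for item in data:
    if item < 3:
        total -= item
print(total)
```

item=6: not <3
item=6: not <3
item=9: not <3
item=4: not <3
item=10: not <3
item=2: <3, total = 1-2 = -1
item=9: not <3
item=8: not <3

-1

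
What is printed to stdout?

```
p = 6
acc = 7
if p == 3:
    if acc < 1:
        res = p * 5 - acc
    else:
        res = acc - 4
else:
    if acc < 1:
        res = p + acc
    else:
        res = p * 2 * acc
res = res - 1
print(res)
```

83

p=6, acc=7
p == 3 is False; acc < 1 is False
→ res = p * 2 * acc = 84
res = 84-1 = 83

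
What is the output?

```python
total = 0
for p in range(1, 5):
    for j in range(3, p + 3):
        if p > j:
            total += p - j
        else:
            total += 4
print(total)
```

37

p=1,j=3: not 1>3, total = 0+4 = 4
p=2,j=3: not 2>3, total = 4+4 = 8
p=2,j=4: not 2>4, total = 8+4 = 12
p=3,j=3: not 3>3, total = 12+4 = 16
p=3,j=4: not 3>4, total = 16+4 = 20
p=3,j=5: not 3>5, total = 20+4 = 24
p=4,j=3: 4>3, total = 24+1 = 25
p=4,j=4: not 4>4, total = 25+4 = 29
p=4,j=5: not 4>5, total = 29+4 = 33
p=4,j=6: not 4>6, total = 33+4 = 37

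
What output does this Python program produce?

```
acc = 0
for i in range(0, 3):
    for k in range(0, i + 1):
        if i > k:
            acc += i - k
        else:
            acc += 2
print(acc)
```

10

i=0,k=0: not 0>0, acc = 0+2 = 2
i=1,k=0: 1>0, acc = 2+1 = 3
i=1,k=1: not 1>1, acc = 3+2 = 5
i=2,k=0: 2>0, acc = 5+2 = 7
i=2,k=1: 2>1, acc = 7+1 = 8
i=2,k=2: not 2>2, acc = 8+2 = 10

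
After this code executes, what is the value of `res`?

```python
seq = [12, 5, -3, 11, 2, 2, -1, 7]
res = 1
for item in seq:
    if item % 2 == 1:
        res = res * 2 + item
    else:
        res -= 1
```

97

item=12: not odd, res = 1-1 = 0
item=5: odd, res = 0*2+5 = 5
item=-3: odd, res = 5*2+(-3) = 7
item=11: odd, res = 7*2+11 = 25
item=2: not odd, res = 25-1 = 24
item=2: not odd, res = 24-1 = 23
item=-1: odd, res = 23*2+(-1) = 45
item=7: odd, res = 45*2+7 = 97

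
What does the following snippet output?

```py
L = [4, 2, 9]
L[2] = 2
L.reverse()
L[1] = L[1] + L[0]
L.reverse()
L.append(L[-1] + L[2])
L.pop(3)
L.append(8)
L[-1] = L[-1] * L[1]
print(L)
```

L[2] = 2 → [4, 2, 2]
reverse → [2, 2, 4]
L[1] = L[1]+L[0] = 2+2 = 4 → [2, 4, 4]
reverse → [4, 4, 2]
append L[-1]+L[2] = 2+2 = 4 → [4, 4, 2, 4]
pop(3) removes 4 → [4, 4, 2]
append 8 → [4, 4, 2, 8]
L[-1] = L[-1]*L[1] = 8*4 = 32 → [4, 4, 2, 32]

[4, 4, 2, 32]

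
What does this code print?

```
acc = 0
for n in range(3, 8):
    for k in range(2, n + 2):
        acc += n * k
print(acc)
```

n=3,k=2: acc = 0+6 = 6
n=3,k=3: acc = 6+9 = 15
n=3,k=4: acc = 15+12 = 27
n=4,k=2: acc = 27+8 = 35
n=4,k=3: acc = 35+12 = 47
n=4,k=4: acc = 47+16 = 63
n=4,k=5: acc = 63+20 = 83
n=5,k=2: acc = 83+10 = 93
n=5,k=3: acc = 93+15 = 108
n=5,k=4: acc = 108+20 = 128
n=5,k=5: acc = 128+25 = 153
n=5,k=6: acc = 153+30 = 183
n=6,k=2: acc = 183+12 = 195
n=6,k=3: acc = 195+18 = 213
n=6,k=4: acc = 213+24 = 237
n=6,k=5: acc = 237+30 = 267
n=6,k=6: acc = 267+36 = 303
n=6,k=7: acc = 303+42 = 345
n=7,k=2: acc = 345+14 = 359
n=7,k=3: acc = 359+21 = 380
n=7,k=4: acc = 380+28 = 408
n=7,k=5: acc = 408+35 = 443
n=7,k=6: acc = 443+42 = 485
n=7,k=7: acc = 485+49 = 534
n=7,k=8: acc = 534+56 = 590

590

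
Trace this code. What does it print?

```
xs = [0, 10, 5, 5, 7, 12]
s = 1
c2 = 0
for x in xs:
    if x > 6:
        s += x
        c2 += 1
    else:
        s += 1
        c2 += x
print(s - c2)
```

20

x=0: not >6, s = 1+1 = 2; c2=0
x=10: >6, s = 2+10 = 12; c2=1
x=5: not >6, s = 12+1 = 13; c2=6
x=5: not >6, s = 13+1 = 14; c2=11
x=7: >6, s = 14+7 = 21; c2=12
x=12: >6, s = 21+12 = 33; c2=13
s-c2 = 33-13 = 20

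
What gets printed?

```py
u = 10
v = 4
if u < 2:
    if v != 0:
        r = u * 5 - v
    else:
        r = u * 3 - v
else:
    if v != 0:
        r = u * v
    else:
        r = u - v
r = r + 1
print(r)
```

41

u=10, v=4
u < 2 is False; v != 0 is True
→ r = u * v = 40
r = 40+1 = 41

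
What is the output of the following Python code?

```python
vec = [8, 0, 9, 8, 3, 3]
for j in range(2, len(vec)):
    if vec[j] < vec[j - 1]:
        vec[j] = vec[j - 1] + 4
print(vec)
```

j=2: 9>=0, unchanged → [8, 0, 9, 8, 3, 3]
j=3: 8<9, vec[3] = 9+4 = 13 → [8, 0, 9, 13, 3, 3]
j=4: 3<13, vec[4] = 13+4 = 17 → [8, 0, 9, 13, 17, 3]
j=5: 3<17, vec[5] = 17+4 = 21 → [8, 0, 9, 13, 17, 21]

[8, 0, 9, 13, 17, 21]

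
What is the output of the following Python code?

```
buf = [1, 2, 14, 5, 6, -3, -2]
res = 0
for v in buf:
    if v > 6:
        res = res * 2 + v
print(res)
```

14

v=1: not >6
v=2: not >6
v=14: >6, res = 0*2+14 = 14
v=5: not >6
v=6: not >6
v=-3: not >6
v=-2: not >6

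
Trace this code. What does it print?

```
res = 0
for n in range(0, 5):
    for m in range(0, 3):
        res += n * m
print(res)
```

n=0,m=0: res = 0+0 = 0
n=0,m=1: res = 0+0 = 0
n=0,m=2: res = 0+0 = 0
n=1,m=0: res = 0+0 = 0
n=1,m=1: res = 0+1 = 1
n=1,m=2: res = 1+2 = 3
n=2,m=0: res = 3+0 = 3
n=2,m=1: res = 3+2 = 5
n=2,m=2: res = 5+4 = 9
n=3,m=0: res = 9+0 = 9
n=3,m=1: res = 9+3 = 12
n=3,m=2: res = 12+6 = 18
n=4,m=0: res = 18+0 = 18
n=4,m=1: res = 18+4 = 22
n=4,m=2: res = 22+8 = 30

30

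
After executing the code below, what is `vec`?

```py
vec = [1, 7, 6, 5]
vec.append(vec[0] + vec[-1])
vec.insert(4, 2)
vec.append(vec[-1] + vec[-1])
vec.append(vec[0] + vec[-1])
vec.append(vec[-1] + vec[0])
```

[1, 7, 6, 5, 2, 6, 12, 13, 14]

append vec[0]+vec[-1] = 1+5 = 6 → [1, 7, 6, 5, 6]
insert 2 at 4 → [1, 7, 6, 5, 2, 6]
append vec[-1]+vec[-1] = 6+6 = 12 → [1, 7, 6, 5, 2, 6, 12]
append vec[0]+vec[-1] = 1+12 = 13 → [1, 7, 6, 5, 2, 6, 12, 13]
append vec[-1]+vec[0] = 13+1 = 14 → [1, 7, 6, 5, 2, 6, 12, 13, 14]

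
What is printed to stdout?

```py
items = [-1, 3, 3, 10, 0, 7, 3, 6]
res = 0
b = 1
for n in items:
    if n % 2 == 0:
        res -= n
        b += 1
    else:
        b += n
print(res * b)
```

n=-1: not even; b=0
n=3: not even; b=3
n=3: not even; b=6
n=10: even, res = 0-10 = -10; b=7
n=0: even, res = (-10)-0 = -10; b=8
n=7: not even; b=15
n=3: not even; b=18
n=6: even, res = (-10)-6 = -16; b=19
res*b = (-16)*19 = -304

-304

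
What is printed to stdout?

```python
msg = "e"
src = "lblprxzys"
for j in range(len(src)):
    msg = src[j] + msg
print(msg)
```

syzxrplble

j=0: prepend 'l' → 'le'
j=1: prepend 'b' → 'ble'
j=2: prepend 'l' → 'lble'
j=3: prepend 'p' → 'plble'
j=4: prepend 'r' → 'rplble'
j=5: prepend 'x' → 'xrplble'
j=6: prepend 'z' → 'zxrplble'
j=7: prepend 'y' → 'yzxrplble'
j=8: prepend 's' → 'syzxrplble'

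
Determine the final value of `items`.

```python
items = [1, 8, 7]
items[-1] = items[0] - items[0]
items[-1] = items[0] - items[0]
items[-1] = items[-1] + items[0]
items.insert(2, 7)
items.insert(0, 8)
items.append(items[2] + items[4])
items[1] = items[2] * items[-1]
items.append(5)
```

[8, 72, 8, 7, 1, 9, 5]

items[-1] = items[0]-items[0] = 1-1 = 0 → [1, 8, 0]
items[-1] = items[0]-items[0] = 1-1 = 0 → [1, 8, 0]
items[-1] = items[-1]+items[0] = 0+1 = 1 → [1, 8, 1]
insert 7 at 2 → [1, 8, 7, 1]
insert 8 at 0 → [8, 1, 8, 7, 1]
append items[2]+items[4] = 8+1 = 9 → [8, 1, 8, 7, 1, 9]
items[1] = items[2]*items[-1] = 8*9 = 72 → [8, 72, 8, 7, 1, 9]
append 5 → [8, 72, 8, 7, 1, 9, 5]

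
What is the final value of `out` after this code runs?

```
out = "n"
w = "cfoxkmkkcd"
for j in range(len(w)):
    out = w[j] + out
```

'dckkmkxofcn'

j=0: prepend 'c' → 'cn'
j=1: prepend 'f' → 'fcn'
j=2: prepend 'o' → 'ofcn'
j=3: prepend 'x' → 'xofcn'
j=4: prepend 'k' → 'kxofcn'
j=5: prepend 'm' → 'mkxofcn'
j=6: prepend 'k' → 'kmkxofcn'
j=7: prepend 'k' → 'kkmkxofcn'
j=8: prepend 'c' → 'ckkmkxofcn'
j=9: prepend 'd' → 'dckkmkxofcn'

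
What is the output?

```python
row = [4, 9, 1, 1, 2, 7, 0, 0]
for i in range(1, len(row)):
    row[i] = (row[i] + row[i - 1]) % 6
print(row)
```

i=1: row[1] = (9+4)%6 = 1 → [4, 1, 1, 1, 2, 7, 0, 0]
i=2: row[2] = (1+1)%6 = 2 → [4, 1, 2, 1, 2, 7, 0, 0]
i=3: row[3] = (1+2)%6 = 3 → [4, 1, 2, 3, 2, 7, 0, 0]
i=4: row[4] = (2+3)%6 = 5 → [4, 1, 2, 3, 5, 7, 0, 0]
i=5: row[5] = (7+5)%6 = 0 → [4, 1, 2, 3, 5, 0, 0, 0]
i=6: row[6] = (0+0)%6 = 0 → [4, 1, 2, 3, 5, 0, 0, 0]
i=7: row[7] = (0+0)%6 = 0 → [4, 1, 2, 3, 5, 0, 0, 0]

[4, 1, 2, 3, 5, 0, 0, 0]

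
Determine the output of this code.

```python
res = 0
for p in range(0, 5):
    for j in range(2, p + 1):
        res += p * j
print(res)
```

55

p=2,j=2: res = 0+4 = 4
p=3,j=2: res = 4+6 = 10
p=3,j=3: res = 10+9 = 19
p=4,j=2: res = 19+8 = 27
p=4,j=3: res = 27+12 = 39
p=4,j=4: res = 39+16 = 55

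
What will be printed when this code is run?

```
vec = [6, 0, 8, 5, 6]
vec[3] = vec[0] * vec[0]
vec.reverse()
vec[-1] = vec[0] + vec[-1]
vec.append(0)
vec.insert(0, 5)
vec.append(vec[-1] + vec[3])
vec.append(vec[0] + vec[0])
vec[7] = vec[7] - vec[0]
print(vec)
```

[5, 6, 36, 8, 0, 12, 0, 3, 10]

vec[3] = vec[0]*vec[0] = 6*6 = 36 → [6, 0, 8, 36, 6]
reverse → [6, 36, 8, 0, 6]
vec[-1] = vec[0]+vec[-1] = 6+6 = 12 → [6, 36, 8, 0, 12]
append 0 → [6, 36, 8, 0, 12, 0]
insert 5 at 0 → [5, 6, 36, 8, 0, 12, 0]
append vec[-1]+vec[3] = 0+8 = 8 → [5, 6, 36, 8, 0, 12, 0, 8]
append vec[0]+vec[0] = 5+5 = 10 → [5, 6, 36, 8, 0, 12, 0, 8, 10]
vec[7] = vec[7]-vec[0] = 8-5 = 3 → [5, 6, 36, 8, 0, 12, 0, 3, 10]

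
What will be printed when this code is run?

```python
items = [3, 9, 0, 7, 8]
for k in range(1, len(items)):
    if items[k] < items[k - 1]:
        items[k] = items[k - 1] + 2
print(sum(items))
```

k=1: 9>=3, unchanged → [3, 9, 0, 7, 8]
k=2: 0<9, items[2] = 9+2 = 11 → [3, 9, 11, 7, 8]
k=3: 7<11, items[3] = 11+2 = 13 → [3, 9, 11, 13, 8]
k=4: 8<13, items[4] = 13+2 = 15 → [3, 9, 11, 13, 15]
sum = 51

51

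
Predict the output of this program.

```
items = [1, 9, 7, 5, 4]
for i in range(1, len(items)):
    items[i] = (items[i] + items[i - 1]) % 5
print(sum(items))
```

i=1: items[1] = (9+1)%5 = 0 → [1, 0, 7, 5, 4]
i=2: items[2] = (7+0)%5 = 2 → [1, 0, 2, 5, 4]
i=3: items[3] = (5+2)%5 = 2 → [1, 0, 2, 2, 4]
i=4: items[4] = (4+2)%5 = 1 → [1, 0, 2, 2, 1]
sum = 6

6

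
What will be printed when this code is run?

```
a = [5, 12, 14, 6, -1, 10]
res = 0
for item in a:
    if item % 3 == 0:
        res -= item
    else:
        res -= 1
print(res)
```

item=5: not %3==0, res = 0-1 = -1
item=12: %3==0, res = (-1)-12 = -13
item=14: not %3==0, res = (-13)-1 = -14
item=6: %3==0, res = (-14)-6 = -20
item=-1: not %3==0, res = (-20)-1 = -21
item=10: not %3==0, res = (-21)-1 = -22

-22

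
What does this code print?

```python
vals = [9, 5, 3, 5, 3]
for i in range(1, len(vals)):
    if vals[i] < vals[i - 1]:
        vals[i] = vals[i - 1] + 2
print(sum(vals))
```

i=1: 5<9, vals[1] = 9+2 = 11 → [9, 11, 3, 5, 3]
i=2: 3<11, vals[2] = 11+2 = 13 → [9, 11, 13, 5, 3]
i=3: 5<13, vals[3] = 13+2 = 15 → [9, 11, 13, 15, 3]
i=4: 3<15, vals[4] = 15+2 = 17 → [9, 11, 13, 15, 17]
sum = 65

65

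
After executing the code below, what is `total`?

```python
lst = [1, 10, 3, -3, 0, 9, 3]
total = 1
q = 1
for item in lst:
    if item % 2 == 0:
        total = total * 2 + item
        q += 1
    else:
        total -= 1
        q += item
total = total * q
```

item=1: not even, total = 1-1 = 0; q=2
item=10: even, total = 0*2+10 = 10; q=3
item=3: not even, total = 10-1 = 9; q=6
item=-3: not even, total = 9-1 = 8; q=3
item=0: even, total = 8*2+0 = 16; q=4
item=9: not even, total = 16-1 = 15; q=13
item=3: not even, total = 15-1 = 14; q=16
total*q = 14*16 = 224

224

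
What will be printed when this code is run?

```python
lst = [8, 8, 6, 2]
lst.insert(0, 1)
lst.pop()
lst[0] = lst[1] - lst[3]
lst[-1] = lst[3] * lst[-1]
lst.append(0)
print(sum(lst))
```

insert 1 at 0 → [1, 8, 8, 6, 2]
pop() removes 2 → [1, 8, 8, 6]
lst[0] = lst[1]-lst[3] = 8-6 = 2 → [2, 8, 8, 6]
lst[-1] = lst[3]*lst[-1] = 6*6 = 36 → [2, 8, 8, 36]
append 0 → [2, 8, 8, 36, 0]
sum = 54

54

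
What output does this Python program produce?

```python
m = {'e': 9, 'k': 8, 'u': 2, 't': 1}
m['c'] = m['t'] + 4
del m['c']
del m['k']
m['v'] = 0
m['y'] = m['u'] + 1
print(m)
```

{'e': 9, 'u': 2, 't': 1, 'v': 0, 'y': 3}

m['c'] = m['t']+4 = 5 → {'e': 9, 'k': 8, 'u': 2, 't': 1, 'c': 5}
del 'c' → {'e': 9, 'k': 8, 'u': 2, 't': 1}
del 'k' → {'e': 9, 'u': 2, 't': 1}
m['v'] = 0 → {'e': 9, 'u': 2, 't': 1, 'v': 0}
m['y'] = m['u']+1 = 3 → {'e': 9, 'u': 2, 't': 1, 'v': 0, 'y': 3}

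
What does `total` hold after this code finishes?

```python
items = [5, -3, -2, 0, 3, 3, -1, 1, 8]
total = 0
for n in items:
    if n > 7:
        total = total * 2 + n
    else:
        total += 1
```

n=5: not >7, total = 0+1 = 1
n=-3: not >7, total = 1+1 = 2
n=-2: not >7, total = 2+1 = 3
n=0: not >7, total = 3+1 = 4
n=3: not >7, total = 4+1 = 5
n=3: not >7, total = 5+1 = 6
n=-1: not >7, total = 6+1 = 7
n=1: not >7, total = 7+1 = 8
n=8: >7, total = 8*2+8 = 24

24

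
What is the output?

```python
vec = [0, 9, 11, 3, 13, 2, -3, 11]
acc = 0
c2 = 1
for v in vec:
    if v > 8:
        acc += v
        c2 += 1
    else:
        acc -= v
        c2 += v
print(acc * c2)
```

v=0: not >8, acc = 0-0 = 0; c2=1
v=9: >8, acc = 0+9 = 9; c2=2
v=11: >8, acc = 9+11 = 20; c2=3
v=3: not >8, acc = 20-3 = 17; c2=6
v=13: >8, acc = 17+13 = 30; c2=7
v=2: not >8, acc = 30-2 = 28; c2=9
v=-3: not >8, acc = 28-(-3) = 31; c2=6
v=11: >8, acc = 31+11 = 42; c2=7
acc*c2 = 42*7 = 294

294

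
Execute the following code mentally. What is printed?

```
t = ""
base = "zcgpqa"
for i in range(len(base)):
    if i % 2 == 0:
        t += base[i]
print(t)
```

zgq

i=0: add 'z' → 'z'
i=1: skip
i=2: add 'g' → 'zg'
i=3: skip
i=4: add 'q' → 'zgq'
i=5: skip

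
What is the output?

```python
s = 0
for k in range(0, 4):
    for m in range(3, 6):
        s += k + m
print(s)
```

k=0,m=3: s = 0+3 = 3
k=0,m=4: s = 3+4 = 7
k=0,m=5: s = 7+5 = 12
k=1,m=3: s = 12+4 = 16
k=1,m=4: s = 16+5 = 21
k=1,m=5: s = 21+6 = 27
k=2,m=3: s = 27+5 = 32
k=2,m=4: s = 32+6 = 38
k=2,m=5: s = 38+7 = 45
k=3,m=3: s = 45+6 = 51
k=3,m=4: s = 51+7 = 58
k=3,m=5: s = 58+8 = 66

66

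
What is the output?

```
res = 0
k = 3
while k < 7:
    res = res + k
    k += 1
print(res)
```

k=3: res = 0+3 = 3
k=4: res = 3+4 = 7
k=5: res = 7+5 = 12
k=6: res = 12+6 = 18

18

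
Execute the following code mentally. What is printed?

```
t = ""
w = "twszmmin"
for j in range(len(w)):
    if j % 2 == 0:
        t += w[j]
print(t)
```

j=0: add 't' → 't'
j=1: skip
j=2: add 's' → 'ts'
j=3: skip
j=4: add 'm' → 'tsm'
j=5: skip
j=6: add 'i' → 'tsmi'
j=7: skip

tsmi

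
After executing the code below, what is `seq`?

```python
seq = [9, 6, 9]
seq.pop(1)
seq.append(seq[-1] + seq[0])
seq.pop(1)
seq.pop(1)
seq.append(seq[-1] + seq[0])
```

[9, 18]

pop(1) removes 6 → [9, 9]
append seq[-1]+seq[0] = 9+9 = 18 → [9, 9, 18]
pop(1) removes 9 → [9, 18]
pop(1) removes 18 → [9]
append seq[-1]+seq[0] = 9+9 = 18 → [9, 18]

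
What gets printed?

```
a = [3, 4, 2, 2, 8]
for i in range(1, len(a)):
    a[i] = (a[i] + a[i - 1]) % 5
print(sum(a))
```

14

i=1: a[1] = (4+3)%5 = 2 → [3, 2, 2, 2, 8]
i=2: a[2] = (2+2)%5 = 4 → [3, 2, 4, 2, 8]
i=3: a[3] = (2+4)%5 = 1 → [3, 2, 4, 1, 8]
i=4: a[4] = (8+1)%5 = 4 → [3, 2, 4, 1, 4]
sum = 14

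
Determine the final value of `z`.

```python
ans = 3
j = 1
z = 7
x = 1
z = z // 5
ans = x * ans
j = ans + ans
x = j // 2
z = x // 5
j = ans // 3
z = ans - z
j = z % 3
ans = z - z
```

3

z = 7//5 = 1
ans = 1*3 = 3
j = 3+3 = 6
x = 6//2 = 3
z = 3//5 = 0
j = 3//3 = 1
z = 3-0 = 3
j = 3%3 = 0
ans = 3-3 = 0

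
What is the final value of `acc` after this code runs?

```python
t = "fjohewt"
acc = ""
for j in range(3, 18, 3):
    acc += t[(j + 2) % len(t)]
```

j=3: add t[5]='w' → 'w'
j=6: add t[1]='j' → 'wj'
j=9: add t[4]='e' → 'wje'
j=12: add t[0]='f' → 'wjef'
j=15: add t[3]='h' → 'wjefh'

'wjefh'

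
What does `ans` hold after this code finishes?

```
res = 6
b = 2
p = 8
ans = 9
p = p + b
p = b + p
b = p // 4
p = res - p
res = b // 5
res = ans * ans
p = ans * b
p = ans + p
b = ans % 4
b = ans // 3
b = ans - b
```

p = 8+2 = 10
p = 2+10 = 12
b = 12//4 = 3
p = 6-12 = -6
res = 3//5 = 0
res = 9*9 = 81
p = 9*3 = 27
p = 9+27 = 36
b = 9%4 = 1
b = 9//3 = 3
b = 9-3 = 6

9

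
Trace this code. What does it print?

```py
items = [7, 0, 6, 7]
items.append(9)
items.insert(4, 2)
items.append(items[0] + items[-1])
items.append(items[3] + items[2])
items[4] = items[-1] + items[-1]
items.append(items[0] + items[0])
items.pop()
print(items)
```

[7, 0, 6, 7, 26, 9, 16, 13]

append 9 → [7, 0, 6, 7, 9]
insert 2 at 4 → [7, 0, 6, 7, 2, 9]
append items[0]+items[-1] = 7+9 = 16 → [7, 0, 6, 7, 2, 9, 16]
append items[3]+items[2] = 7+6 = 13 → [7, 0, 6, 7, 2, 9, 16, 13]
items[4] = items[-1]+items[-1] = 13+13 = 26 → [7, 0, 6, 7, 26, 9, 16, 13]
append items[0]+items[0] = 7+7 = 14 → [7, 0, 6, 7, 26, 9, 16, 13, 14]
pop() removes 14 → [7, 0, 6, 7, 26, 9, 16, 13]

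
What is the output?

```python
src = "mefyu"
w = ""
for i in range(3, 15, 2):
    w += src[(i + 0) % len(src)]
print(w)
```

i=3: add src[3]='y' → 'y'
i=5: add src[0]='m' → 'ym'
i=7: add src[2]='f' → 'ymf'
i=9: add src[4]='u' → 'ymfu'
i=11: add src[1]='e' → 'ymfue'
i=13: add src[3]='y' → 'ymfuey'

ymfuey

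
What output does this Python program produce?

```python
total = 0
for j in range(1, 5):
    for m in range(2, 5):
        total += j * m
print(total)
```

90

j=1,m=2: total = 0+2 = 2
j=1,m=3: total = 2+3 = 5
j=1,m=4: total = 5+4 = 9
j=2,m=2: total = 9+4 = 13
j=2,m=3: total = 13+6 = 19
j=2,m=4: total = 19+8 = 27
j=3,m=2: total = 27+6 = 33
j=3,m=3: total = 33+9 = 42
j=3,m=4: total = 42+12 = 54
j=4,m=2: total = 54+8 = 62
j=4,m=3: total = 62+12 = 74
j=4,m=4: total = 74+16 = 90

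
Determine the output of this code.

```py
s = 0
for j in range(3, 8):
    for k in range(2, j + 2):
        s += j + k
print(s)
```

240

j=3,k=2: s = 0+5 = 5
j=3,k=3: s = 5+6 = 11
j=3,k=4: s = 11+7 = 18
j=4,k=2: s = 18+6 = 24
j=4,k=3: s = 24+7 = 31
j=4,k=4: s = 31+8 = 39
j=4,k=5: s = 39+9 = 48
j=5,k=2: s = 48+7 = 55
j=5,k=3: s = 55+8 = 63
j=5,k=4: s = 63+9 = 72
j=5,k=5: s = 72+10 = 82
j=5,k=6: s = 82+11 = 93
j=6,k=2: s = 93+8 = 101
j=6,k=3: s = 101+9 = 110
j=6,k=4: s = 110+10 = 120
j=6,k=5: s = 120+11 = 131
j=6,k=6: s = 131+12 = 143
j=6,k=7: s = 143+13 = 156
j=7,k=2: s = 156+9 = 165
j=7,k=3: s = 165+10 = 175
j=7,k=4: s = 175+11 = 186
j=7,k=5: s = 186+12 = 198
j=7,k=6: s = 198+13 = 211
j=7,k=7: s = 211+14 = 225
j=7,k=8: s = 225+15 = 240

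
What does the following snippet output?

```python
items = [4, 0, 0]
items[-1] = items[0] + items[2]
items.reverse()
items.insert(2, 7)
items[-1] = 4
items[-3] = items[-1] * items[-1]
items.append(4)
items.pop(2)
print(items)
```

items[-1] = items[0]+items[2] = 4+0 = 4 → [4, 0, 4]
reverse → [4, 0, 4]
insert 7 at 2 → [4, 0, 7, 4]
items[-1] = 4 → [4, 0, 7, 4]
items[-3] = items[-1]*items[-1] = 4*4 = 16 → [4, 16, 7, 4]
append 4 → [4, 16, 7, 4, 4]
pop(2) removes 7 → [4, 16, 4, 4]

[4, 16, 4, 4]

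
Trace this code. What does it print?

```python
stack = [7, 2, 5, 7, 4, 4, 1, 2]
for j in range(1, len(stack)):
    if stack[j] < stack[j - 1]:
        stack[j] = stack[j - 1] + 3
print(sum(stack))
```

140

j=1: 2<7, stack[1] = 7+3 = 10 → [7, 10, 5, 7, 4, 4, 1, 2]
j=2: 5<10, stack[2] = 10+3 = 13 → [7, 10, 13, 7, 4, 4, 1, 2]
j=3: 7<13, stack[3] = 13+3 = 16 → [7, 10, 13, 16, 4, 4, 1, 2]
j=4: 4<16, stack[4] = 16+3 = 19 → [7, 10, 13, 16, 19, 4, 1, 2]
j=5: 4<19, stack[5] = 19+3 = 22 → [7, 10, 13, 16, 19, 22, 1, 2]
j=6: 1<22, stack[6] = 22+3 = 25 → [7, 10, 13, 16, 19, 22, 25, 2]
j=7: 2<25, stack[7] = 25+3 = 28 → [7, 10, 13, 16, 19, 22, 25, 28]
sum = 140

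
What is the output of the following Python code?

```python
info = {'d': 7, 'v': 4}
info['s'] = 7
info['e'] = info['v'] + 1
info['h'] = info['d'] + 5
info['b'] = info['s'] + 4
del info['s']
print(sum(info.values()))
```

info['s'] = 7 → {'d': 7, 'v': 4, 's': 7}
info['e'] = info['v']+1 = 5 → {'d': 7, 'v': 4, 's': 7, 'e': 5}
info['h'] = info['d']+5 = 12 → {'d': 7, 'v': 4, 's': 7, 'e': 5, 'h': 12}
info['b'] = info['s']+4 = 11 → {'d': 7, 'v': 4, 's': 7, 'e': 5, 'h': 12, 'b': 11}
del 's' → {'d': 7, 'v': 4, 'e': 5, 'h': 12, 'b': 11}
sum of values = 39

39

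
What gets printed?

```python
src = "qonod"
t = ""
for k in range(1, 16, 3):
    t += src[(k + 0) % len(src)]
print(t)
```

odnqo

k=1: add src[1]='o' → 'o'
k=4: add src[4]='d' → 'od'
k=7: add src[2]='n' → 'odn'
k=10: add src[0]='q' → 'odnq'
k=13: add src[3]='o' → 'odnqo'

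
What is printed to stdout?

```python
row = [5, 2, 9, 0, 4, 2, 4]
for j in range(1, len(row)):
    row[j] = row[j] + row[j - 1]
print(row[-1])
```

26

j=1: row[1] = 2+5 = 7 → [5, 7, 9, 0, 4, 2, 4]
j=2: row[2] = 9+7 = 16 → [5, 7, 16, 0, 4, 2, 4]
j=3: row[3] = 0+16 = 16 → [5, 7, 16, 16, 4, 2, 4]
j=4: row[4] = 4+16 = 20 → [5, 7, 16, 16, 20, 2, 4]
j=5: row[5] = 2+20 = 22 → [5, 7, 16, 16, 20, 22, 4]
j=6: row[6] = 4+22 = 26 → [5, 7, 16, 16, 20, 22, 26]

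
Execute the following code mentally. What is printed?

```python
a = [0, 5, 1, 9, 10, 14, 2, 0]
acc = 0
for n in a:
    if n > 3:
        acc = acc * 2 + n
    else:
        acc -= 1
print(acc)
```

n=0: not >3, acc = 0-1 = -1
n=5: >3, acc = (-1)*2+5 = 3
n=1: not >3, acc = 3-1 = 2
n=9: >3, acc = 2*2+9 = 13
n=10: >3, acc = 13*2+10 = 36
n=14: >3, acc = 36*2+14 = 86
n=2: not >3, acc = 86-1 = 85
n=0: not >3, acc = 85-1 = 84

84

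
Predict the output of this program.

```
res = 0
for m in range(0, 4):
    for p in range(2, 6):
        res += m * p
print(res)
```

84

m=0,p=2: res = 0+0 = 0
m=0,p=3: res = 0+0 = 0
m=0,p=4: res = 0+0 = 0
m=0,p=5: res = 0+0 = 0
m=1,p=2: res = 0+2 = 2
m=1,p=3: res = 2+3 = 5
m=1,p=4: res = 5+4 = 9
m=1,p=5: res = 9+5 = 14
m=2,p=2: res = 14+4 = 18
m=2,p=3: res = 18+6 = 24
m=2,p=4: res = 24+8 = 32
m=2,p=5: res = 32+10 = 42
m=3,p=2: res = 42+6 = 48
m=3,p=3: res = 48+9 = 57
m=3,p=4: res = 57+12 = 69
m=3,p=5: res = 69+15 = 84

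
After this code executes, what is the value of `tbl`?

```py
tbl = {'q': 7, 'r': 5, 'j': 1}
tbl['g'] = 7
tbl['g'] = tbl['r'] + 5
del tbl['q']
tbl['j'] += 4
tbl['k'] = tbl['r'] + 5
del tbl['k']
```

tbl['g'] = 7 → {'q': 7, 'r': 5, 'j': 1, 'g': 7}
tbl['g'] = tbl['r']+5 = 10 → {'q': 7, 'r': 5, 'j': 1, 'g': 10}
del 'q' → {'r': 5, 'j': 1, 'g': 10}
tbl['j'] = 1+4 = 5 → {'r': 5, 'j': 5, 'g': 10}
tbl['k'] = tbl['r']+5 = 10 → {'r': 5, 'j': 5, 'g': 10, 'k': 10}
del 'k' → {'r': 5, 'j': 5, 'g': 10}

{'r': 5, 'j': 5, 'g': 10}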